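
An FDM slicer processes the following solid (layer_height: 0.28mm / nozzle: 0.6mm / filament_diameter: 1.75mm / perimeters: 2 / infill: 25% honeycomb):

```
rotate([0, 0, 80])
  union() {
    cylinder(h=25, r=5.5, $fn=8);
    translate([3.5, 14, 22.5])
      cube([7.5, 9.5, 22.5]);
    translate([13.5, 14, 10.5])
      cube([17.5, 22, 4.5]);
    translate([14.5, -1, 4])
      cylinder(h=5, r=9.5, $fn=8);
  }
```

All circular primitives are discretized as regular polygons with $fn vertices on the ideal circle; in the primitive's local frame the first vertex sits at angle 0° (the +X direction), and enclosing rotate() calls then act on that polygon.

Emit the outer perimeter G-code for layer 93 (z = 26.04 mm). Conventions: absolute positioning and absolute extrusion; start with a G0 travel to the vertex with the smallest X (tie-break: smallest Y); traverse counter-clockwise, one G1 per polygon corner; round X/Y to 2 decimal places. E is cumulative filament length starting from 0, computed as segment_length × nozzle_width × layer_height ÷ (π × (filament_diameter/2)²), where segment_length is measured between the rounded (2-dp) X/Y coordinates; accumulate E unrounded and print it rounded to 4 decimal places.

G0 X-22.54 Y7.53 Z26.04
G1 X-13.18 Y5.88 E0.6638
G1 X-11.88 Y13.26 E1.1872
G1 X-21.23 Y14.91 E1.8504
G1 X-22.54 Y7.53 E2.3739

At z = 26.04 mm: the cylinder is absent (z outside [0, 25]); the cube at (3.5, 14) (footprint 7.5×9.5) is included at this height; the cube at (13.5, 14) is not intersected at this z (z outside [10.5, 15]); the cylinder at (14.5, -1) does not reach this height (z outside [4, 9]); Merging all regions: only the 7.5×9.5 cube at (3.5, 14) is present, so the union is just that shape — 1 connected region; (whole slice rotated 80° about Z — lengths, areas and connectivity unchanged). The outline is a single polygon with 4 vertices. Extrusion per mm of travel: 0.6 × 0.28 / (π × 0.875²) = 0.069846. Accumulating E over each segment gives final E = 2.3739.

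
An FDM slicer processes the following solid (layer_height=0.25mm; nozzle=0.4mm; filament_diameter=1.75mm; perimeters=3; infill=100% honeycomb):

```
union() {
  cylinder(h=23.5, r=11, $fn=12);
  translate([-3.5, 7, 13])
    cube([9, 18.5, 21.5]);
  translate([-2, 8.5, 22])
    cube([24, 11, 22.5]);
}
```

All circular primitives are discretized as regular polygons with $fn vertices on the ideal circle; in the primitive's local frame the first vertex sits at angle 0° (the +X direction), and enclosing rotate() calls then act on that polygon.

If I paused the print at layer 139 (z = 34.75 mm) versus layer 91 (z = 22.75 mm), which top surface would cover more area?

layer 91 (z = 22.75 mm)

Layer 139 (z = 34.75): the cylinder is absent (z outside [0, 23.5]); the cube at (-3.5, 7) is not intersected at this z (z outside [13, 34.5]); the cube at (-2, 8.5) is present — its section is the full 24×11 rectangle (area 264.00 mm²); Combining (union): only the 24×11 cube at (-2, 8.5) is present, so the union is just that shape — area = 264.00 mm². So its area = 264.00 mm². Layer 91 (z = 22.75): the r=11 cylinder gives a regular 12-gon of circumradius 11 (constant along its height) (area = (12/2)·11.000²·sin(360°/12) = 363.00 mm²); the cube at (-3.5, 7) is present — its section is the full 9×18.5 rectangle (area 166.50 mm²); the cube at (-2, 8.5) (footprint 24×11) is included at this height (area 264.00 mm²); Combining (union): the regions partially overlap — summed areas 793.50 mm² minus the doubly-counted overlap 113.33 mm² gives 680.17 mm² — area = 680.17 mm². So its area = 680.17 mm². Layer 91 is larger (680.17 vs 264.00 mm²).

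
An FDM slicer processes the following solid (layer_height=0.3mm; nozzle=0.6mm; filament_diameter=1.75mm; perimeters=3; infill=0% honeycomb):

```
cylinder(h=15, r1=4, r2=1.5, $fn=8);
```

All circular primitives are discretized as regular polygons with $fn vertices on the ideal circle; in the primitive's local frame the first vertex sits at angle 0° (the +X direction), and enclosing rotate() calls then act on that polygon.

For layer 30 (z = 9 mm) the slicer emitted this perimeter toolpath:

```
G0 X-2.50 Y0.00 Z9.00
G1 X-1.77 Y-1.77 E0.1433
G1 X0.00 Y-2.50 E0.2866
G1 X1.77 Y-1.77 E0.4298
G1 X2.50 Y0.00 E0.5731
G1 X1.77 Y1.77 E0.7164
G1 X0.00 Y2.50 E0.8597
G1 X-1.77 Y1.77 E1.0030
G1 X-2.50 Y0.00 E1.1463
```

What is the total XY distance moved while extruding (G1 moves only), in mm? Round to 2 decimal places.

Sum the Euclidean lengths of each G1 segment: total = 15.32 mm.

15.32 mm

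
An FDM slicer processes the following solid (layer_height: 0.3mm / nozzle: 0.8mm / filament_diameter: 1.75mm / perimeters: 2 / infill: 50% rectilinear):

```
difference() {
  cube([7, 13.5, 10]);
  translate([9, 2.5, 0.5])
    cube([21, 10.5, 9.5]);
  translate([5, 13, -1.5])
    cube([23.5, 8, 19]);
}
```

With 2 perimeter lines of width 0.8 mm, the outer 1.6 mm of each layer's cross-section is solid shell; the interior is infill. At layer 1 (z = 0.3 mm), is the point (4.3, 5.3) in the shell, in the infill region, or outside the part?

infill

At z = 0.3 mm: the cube is present — its section is the full 7×13.5 rectangle; the cube at (9, 2.5) is absent (z outside [0.5, 10]); the 23.5×8 cube at (5, 13) contributes its full rectangle; Taking the first minus the rest: starting from the 7×13.5 cube, the 23.5×8 cube at (5, 13) partially overlaps it — only the 1.00 mm² overlap (of its 188.00 mm²) is removed, clipping the outline — 1 connected region. Overall, the cross-section is a single solid region. The nearest boundary edge runs (7.00, 13.00)→(7.00, 0.00); distance from the point to it = 2.70 mm. The point is inside the cross-section and 2.70 mm from the nearest boundary — more than the 1.6 mm shell width (2 × 0.8), so it's in the infill interior.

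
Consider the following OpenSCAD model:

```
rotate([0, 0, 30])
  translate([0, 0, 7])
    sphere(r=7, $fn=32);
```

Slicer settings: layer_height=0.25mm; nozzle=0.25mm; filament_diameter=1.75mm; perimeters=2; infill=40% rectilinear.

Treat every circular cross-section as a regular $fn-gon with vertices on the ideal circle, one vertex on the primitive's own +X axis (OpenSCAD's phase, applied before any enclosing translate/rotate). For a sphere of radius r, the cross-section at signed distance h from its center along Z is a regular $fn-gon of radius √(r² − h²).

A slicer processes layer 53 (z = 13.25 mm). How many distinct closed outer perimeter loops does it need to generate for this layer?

At z = 13.25 mm: the r=7 sphere slices to a regular 32-gon of circumradius 3.152 (√(r²−h²) with h=6.25 from center); (rotated 30° about Z; rotation is an isometry so areas/perimeters/island counts are preserved). The result has 1 disconnected region.

1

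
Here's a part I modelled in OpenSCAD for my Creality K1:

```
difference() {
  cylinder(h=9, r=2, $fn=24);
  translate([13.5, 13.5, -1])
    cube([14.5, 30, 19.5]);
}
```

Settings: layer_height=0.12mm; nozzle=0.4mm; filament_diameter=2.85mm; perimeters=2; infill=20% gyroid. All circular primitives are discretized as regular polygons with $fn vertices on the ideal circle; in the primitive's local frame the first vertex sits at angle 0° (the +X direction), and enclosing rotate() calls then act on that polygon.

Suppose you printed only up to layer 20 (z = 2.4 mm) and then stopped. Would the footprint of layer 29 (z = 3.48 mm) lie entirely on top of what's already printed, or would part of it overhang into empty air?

entirely on top

Compare the two slices. At z = 2.4: the cylinder: section is a regular 24-gon, circumradius r=2 (area = (24/2)·2.000²·sin(360°/24) = 12.42 mm²); the cube at (13.5, 13.5) is present — its section is the full 14.5×30 rectangle (area 435.00 mm²); After the difference (first − rest): starting from the r=2 cylinder (12.42 mm²), the 14.5×30 cube at (13.5, 13.5) misses the remaining region (no effect) — area = 12.42 mm². At z = 3.48: the cylinder: section is a regular 24-gon, circumradius r=2 (area = (24/2)·2.000²·sin(360°/24) = 12.42 mm²); the 14.5×30 cube at (13.5, 13.5) contributes its full rectangle (area 435.00 mm²); After the difference (first − rest): starting from the r=2 cylinder (12.42 mm²), the 14.5×30 cube at (13.5, 13.5) misses the remaining region (no effect) — area = 12.42 mm². Checking containment: the cross-section at z = 3.48 is a subset of the cross-section at z = 2.4.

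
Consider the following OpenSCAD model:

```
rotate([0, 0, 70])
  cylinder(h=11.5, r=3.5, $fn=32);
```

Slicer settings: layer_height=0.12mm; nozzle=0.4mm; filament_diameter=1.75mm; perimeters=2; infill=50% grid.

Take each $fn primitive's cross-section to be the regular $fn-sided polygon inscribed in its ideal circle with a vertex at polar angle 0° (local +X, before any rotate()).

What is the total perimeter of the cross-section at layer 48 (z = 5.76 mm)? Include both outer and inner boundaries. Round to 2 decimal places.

At z = 5.76 mm: the r=3.5 cylinder contributes a regular 32-gon of circumradius 3.5 (perimeter = 2·32·3.500·sin(180°/32) = 21.96 mm); (rotated 70° about Z; rotation is an isometry so areas/perimeters/island counts are preserved). Overall, the cross-section is a single solid region. Total boundary length (outer) = 21.96 mm.

21.96 mm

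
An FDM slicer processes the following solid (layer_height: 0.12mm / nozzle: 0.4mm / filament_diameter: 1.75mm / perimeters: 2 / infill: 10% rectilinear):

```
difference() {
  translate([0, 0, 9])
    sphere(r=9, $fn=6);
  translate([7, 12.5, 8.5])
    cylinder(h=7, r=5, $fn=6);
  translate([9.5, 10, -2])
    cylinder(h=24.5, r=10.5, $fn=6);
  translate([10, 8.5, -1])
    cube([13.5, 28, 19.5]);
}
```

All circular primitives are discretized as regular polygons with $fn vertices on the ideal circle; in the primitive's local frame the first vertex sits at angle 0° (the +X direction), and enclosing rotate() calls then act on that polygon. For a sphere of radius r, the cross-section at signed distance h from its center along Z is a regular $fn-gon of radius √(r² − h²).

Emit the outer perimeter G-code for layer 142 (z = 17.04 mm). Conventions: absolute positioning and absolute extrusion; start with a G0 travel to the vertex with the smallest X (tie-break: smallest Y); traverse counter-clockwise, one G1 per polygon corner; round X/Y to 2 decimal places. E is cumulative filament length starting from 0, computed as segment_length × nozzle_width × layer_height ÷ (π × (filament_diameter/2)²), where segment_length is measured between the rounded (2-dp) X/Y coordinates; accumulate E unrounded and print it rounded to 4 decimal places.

G0 X-4.04 Y0.00 Z17.04
G1 X-2.02 Y-3.50 E0.0806
G1 X2.02 Y-3.50 E0.1613
G1 X4.04 Y0.00 E0.2419
G1 X2.02 Y3.50 E0.3226
G1 X-2.02 Y3.50 E0.4032
G1 X-4.04 Y0.00 E0.4838

At z = 17.04 mm: the r=9 sphere slices to a regular 6-gon of circumradius 4.045 (√(r²−h²) with h=8.04 from center); the cylinder at (7, 12.5) is absent (z outside [8.5, 15.5]); the cylinder at (9.5, 10): section is a regular 6-gon, circumradius r=10.5; the cube at (10, 8.5) (footprint 13.5×28) is included at this height; Subtracting the remaining from the first: starting from the r=9 sphere, the r=10.5 cylinder at (9.5, 10) misses the remaining region (no effect); the 13.5×28 cube at (10, 8.5) misses the remaining region (no effect) — 1 connected region. The outline is a single polygon with 6 vertices. Extrusion per mm of travel: 0.4 × 0.12 / (π × 0.875²) = 0.019956. Accumulating E over each segment gives final E = 0.4838.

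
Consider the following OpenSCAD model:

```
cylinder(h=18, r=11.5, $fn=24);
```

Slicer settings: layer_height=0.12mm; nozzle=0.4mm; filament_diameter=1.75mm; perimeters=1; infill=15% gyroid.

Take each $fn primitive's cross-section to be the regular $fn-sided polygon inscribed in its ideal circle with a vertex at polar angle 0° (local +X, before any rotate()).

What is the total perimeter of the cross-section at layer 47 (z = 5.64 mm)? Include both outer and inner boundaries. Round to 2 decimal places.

72.05 mm

At z = 5.64 mm: the cylinder: section is a regular 24-gon, circumradius r=11.5 (perimeter = 2·24·11.500·sin(180°/24) = 72.05 mm). Overall, the cross-section is a single solid region. Total boundary length (outer) = 72.05 mm.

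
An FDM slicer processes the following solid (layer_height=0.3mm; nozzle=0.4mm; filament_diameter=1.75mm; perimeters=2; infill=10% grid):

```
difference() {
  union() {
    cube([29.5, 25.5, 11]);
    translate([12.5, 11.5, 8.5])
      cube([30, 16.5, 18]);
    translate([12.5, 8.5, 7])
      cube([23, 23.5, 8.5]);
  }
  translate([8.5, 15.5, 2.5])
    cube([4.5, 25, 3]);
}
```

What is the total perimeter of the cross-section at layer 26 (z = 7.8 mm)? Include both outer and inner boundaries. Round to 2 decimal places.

At z = 7.8 mm: the 29.5×25.5 cube contributes its full rectangle (perimeter 110.00 mm); the cube at (12.5, 11.5) is absent (z outside [8.5, 26.5]); the cube at (12.5, 8.5) (footprint 23×23.5) is included at this height (perimeter 93.00 mm); Taking the union: the regions partially overlap (shared area 289.00 mm²), so the edge portions inside another operand are dropped and the merged outline is re-measured after clipping — boundary = 135.00 mm; the cube at (8.5, 15.5) does not reach this height (z outside [2.5, 5.5]); After the difference (first − rest): none of the subtracted shapes is present at this height, so the result so far is unchanged — boundary = 135.00 mm. Overall, the cross-section is a single solid region. Total boundary length (outer) = 135.00 mm.

135.00 mm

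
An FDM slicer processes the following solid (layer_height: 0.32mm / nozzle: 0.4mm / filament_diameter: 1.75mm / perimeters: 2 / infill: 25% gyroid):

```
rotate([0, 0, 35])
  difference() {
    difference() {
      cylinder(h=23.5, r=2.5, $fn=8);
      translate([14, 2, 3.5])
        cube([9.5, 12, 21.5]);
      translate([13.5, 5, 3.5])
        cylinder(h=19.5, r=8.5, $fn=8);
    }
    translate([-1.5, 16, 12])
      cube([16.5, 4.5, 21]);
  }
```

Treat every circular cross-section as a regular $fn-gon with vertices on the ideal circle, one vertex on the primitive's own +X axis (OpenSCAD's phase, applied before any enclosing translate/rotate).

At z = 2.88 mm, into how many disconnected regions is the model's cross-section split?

1

At z = 2.88 mm: the r=2.5 cylinder contributes a regular 8-gon of circumradius 2.5; the cube at (14, 2) is not intersected at this z (z outside [3.5, 25]); the cylinder at (13.5, 5) is absent (z outside [3.5, 23]); Subtracting the remaining from the first: none of the subtracted shapes is present at this height, so the r=2.5 cylinder is unchanged — 1 connected region; the cube at (-1.5, 16) is absent (z outside [12, 33]); Subtracting the remaining from the first: none of the subtracted shapes is present at this height, so that combined region is unchanged — 1 connected region; (rotated 35° about Z; rotation is an isometry so areas/perimeters/island counts are preserved). The result has 1 disconnected region.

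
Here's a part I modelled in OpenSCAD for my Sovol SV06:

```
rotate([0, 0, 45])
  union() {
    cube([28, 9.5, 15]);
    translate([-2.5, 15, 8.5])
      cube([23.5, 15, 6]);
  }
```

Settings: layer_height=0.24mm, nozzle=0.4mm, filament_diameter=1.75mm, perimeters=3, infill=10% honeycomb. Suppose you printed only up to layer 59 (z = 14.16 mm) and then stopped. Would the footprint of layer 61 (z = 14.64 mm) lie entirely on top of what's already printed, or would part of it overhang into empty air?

entirely on top

Compare the two slices. At z = 14.16: the cube is present — its section is the full 28×9.5 rectangle (area 266.00 mm²); the cube at (-2.5, 15) is present — its section is the full 23.5×15 rectangle (area 352.50 mm²); Combining (union): the 2 present regions are separate (no shared area or edge), so areas and boundary lengths simply add and each stays a separate island — area = 618.50 mm²; (whole slice rotated 45° about Z — lengths, areas and connectivity unchanged). At z = 14.64: the cube (footprint 28×9.5) is included at this height (area 266.00 mm²); the cube at (-2.5, 15) is absent (z outside [8.5, 14.5]); Taking the union: only the 28×9.5 cube is present, so the union is just that shape — area = 266.00 mm²; (whole slice rotated 45° about Z — lengths, areas and connectivity unchanged). Checking containment: the cross-section at z = 14.64 is a subset of the cross-section at z = 14.16.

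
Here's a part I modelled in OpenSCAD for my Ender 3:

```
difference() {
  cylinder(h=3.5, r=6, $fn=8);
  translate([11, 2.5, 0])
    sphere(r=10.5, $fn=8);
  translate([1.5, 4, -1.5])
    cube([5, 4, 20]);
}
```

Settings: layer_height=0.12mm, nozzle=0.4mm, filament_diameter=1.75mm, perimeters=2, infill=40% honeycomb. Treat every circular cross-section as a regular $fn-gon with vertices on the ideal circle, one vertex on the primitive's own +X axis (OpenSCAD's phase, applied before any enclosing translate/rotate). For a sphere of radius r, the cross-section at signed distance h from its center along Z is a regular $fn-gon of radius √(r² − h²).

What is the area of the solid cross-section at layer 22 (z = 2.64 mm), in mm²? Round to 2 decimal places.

At z = 2.64 mm: the r=6 cylinder gives a regular 8-gon of circumradius 6 (constant along its height) (area = (8/2)·6.000²·sin(360°/8) = 101.82 mm²); the sphere at (11, 2.5): section is a regular 8-gon, circumradius = √(r²−h²) = √(10.5²−2.64²) = 10.163 (area = (8/2)·10.163²·sin(360°/8) = 292.12 mm²); the cube at (1.5, 4) is present — its section is the full 5×4 rectangle (area 20.00 mm²); Subtracting the remaining from the first: starting from the r=6 cylinder (101.82 mm²), the r=10.5 sphere at (11, 2.5) partially overlaps it — only the 27.65 mm² overlap (of its 292.12 mm²) is removed, clipping the outline; the 5×4 cube at (1.5, 4) partially overlaps it — only the 0.29 mm² overlap (of its 20.00 mm²) is removed, clipping the outline — area = 73.89 mm². Overall, the cross-section is a single solid region. Net area = 73.89 mm².

73.89 mm²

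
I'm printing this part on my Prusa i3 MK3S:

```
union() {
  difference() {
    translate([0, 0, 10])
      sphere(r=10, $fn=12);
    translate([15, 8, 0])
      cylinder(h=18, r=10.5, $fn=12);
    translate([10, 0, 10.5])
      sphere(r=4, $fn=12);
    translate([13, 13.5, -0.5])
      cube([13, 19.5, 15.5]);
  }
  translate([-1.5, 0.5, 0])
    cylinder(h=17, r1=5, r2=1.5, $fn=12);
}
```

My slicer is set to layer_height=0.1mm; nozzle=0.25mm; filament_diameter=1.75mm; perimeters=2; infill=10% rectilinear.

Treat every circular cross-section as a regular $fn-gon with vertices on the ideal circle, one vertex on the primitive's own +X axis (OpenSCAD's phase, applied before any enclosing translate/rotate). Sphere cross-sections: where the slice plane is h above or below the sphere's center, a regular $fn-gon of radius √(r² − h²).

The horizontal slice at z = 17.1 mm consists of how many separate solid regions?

1

At z = 17.1 mm: the r=10 sphere contributes a regular 12-gon of circumradius √(10²−7.1²) = 7.042; the cylinder at (15, 8): section is a regular 12-gon, circumradius r=10.5; the sphere at (10, 0) is absent (|z−center|=6.600 > r=4); the cube at (13, 13.5) does not reach this height (z outside [-0.5, 15]); After the difference (first − rest): starting from the r=10 sphere, the r=10.5 cylinder at (15, 8) partially overlaps it — only the 0.52 mm² overlap (of its 330.75 mm²) is removed, clipping the outline — 1 connected region; the cone at (-1.5, 0.5) is not intersected at this z (z outside [0, 17]); Merging all regions: only that combined region is present, so the union is just that shape — 1 connected region. The result has 1 disconnected region.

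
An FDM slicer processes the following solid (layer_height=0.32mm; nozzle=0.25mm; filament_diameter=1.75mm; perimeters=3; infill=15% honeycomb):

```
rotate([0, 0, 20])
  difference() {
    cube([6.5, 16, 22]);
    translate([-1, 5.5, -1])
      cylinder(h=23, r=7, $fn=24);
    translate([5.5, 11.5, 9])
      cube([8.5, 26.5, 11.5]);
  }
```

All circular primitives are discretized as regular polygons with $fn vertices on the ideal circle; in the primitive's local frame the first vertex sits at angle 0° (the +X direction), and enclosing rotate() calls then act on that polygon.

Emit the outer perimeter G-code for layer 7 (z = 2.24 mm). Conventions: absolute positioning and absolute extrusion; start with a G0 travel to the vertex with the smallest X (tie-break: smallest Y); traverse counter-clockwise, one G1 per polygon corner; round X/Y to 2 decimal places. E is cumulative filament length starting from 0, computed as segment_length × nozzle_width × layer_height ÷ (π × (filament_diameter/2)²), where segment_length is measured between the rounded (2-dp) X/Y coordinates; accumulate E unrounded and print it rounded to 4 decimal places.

G0 X-5.47 Y15.04 Z2.24
G1 X-4.23 Y11.62 E0.1210
G1 X-3.43 Y11.80 E0.1483
G1 X-1.61 Y11.72 E0.2089
G1 X0.14 Y11.17 E0.2699
G1 X1.68 Y10.19 E0.3306
G1 X2.91 Y8.84 E0.3913
G1 X3.76 Y7.22 E0.4522
G1 X4.15 Y5.44 E0.5128
G1 X4.07 Y3.61 E0.5737
G1 X3.52 Y1.87 E0.6344
G1 X3.04 Y1.11 E0.6643
G1 X6.11 Y2.22 E0.7729
G1 X0.64 Y17.26 E1.3052
G1 X-5.47 Y15.04 E1.5214

At z = 2.24 mm: the cube (footprint 6.5×16) is included at this height; the r=7 cylinder at (-1, 5.5) contributes a regular 24-gon of circumradius 7; the cube at (5.5, 11.5) is not intersected at this z (z outside [9, 20.5]); Subtracting the remaining from the first: starting from the 6.5×16 cube, the r=7 cylinder at (-1, 5.5) partially overlaps it — only the 59.41 mm² overlap (of its 152.19 mm²) is removed, clipping the outline — 1 connected region; (whole slice rotated 20° about Z — lengths, areas and connectivity unchanged). The outline is a single polygon with 14 vertices. Extrusion per mm of travel: 0.25 × 0.32 / (π × 0.875²) = 0.033260. Accumulating E over each segment gives final E = 1.5214.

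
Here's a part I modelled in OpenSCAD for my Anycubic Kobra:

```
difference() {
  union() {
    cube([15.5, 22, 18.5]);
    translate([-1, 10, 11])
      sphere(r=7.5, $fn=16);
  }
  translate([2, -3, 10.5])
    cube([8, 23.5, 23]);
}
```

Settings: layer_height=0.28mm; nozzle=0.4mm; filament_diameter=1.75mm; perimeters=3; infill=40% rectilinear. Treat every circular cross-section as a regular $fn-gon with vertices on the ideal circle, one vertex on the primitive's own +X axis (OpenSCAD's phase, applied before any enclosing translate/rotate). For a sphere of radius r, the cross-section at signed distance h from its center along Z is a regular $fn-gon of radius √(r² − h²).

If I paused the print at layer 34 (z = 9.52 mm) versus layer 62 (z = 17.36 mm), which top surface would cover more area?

Layer 34 (z = 9.52): the 15.5×22 cube contributes its full rectangle (area 341.00 mm²); the sphere at (-1, 10): section is a regular 16-gon, circumradius = √(r²−h²) = √(7.5²−1.48²) = 7.353 (area = (16/2)·7.353²·sin(360°/16) = 165.50 mm²); Merging all regions: the regions partially overlap — summed areas 506.50 mm² minus the doubly-counted overlap 68.24 mm² gives 438.26 mm² — area = 438.26 mm²; the cube at (2, -3) is not intersected at this z (z outside [10.5, 33.5]); Subtracting the remaining from the first: none of the subtracted shapes is present at this height, so that combined region is unchanged — area = 438.26 mm². So its area = 438.26 mm². Layer 62 (z = 17.36): the 15.5×22 cube contributes its full rectangle (area 341.00 mm²); the sphere at (-1, 10): section is a regular 16-gon, circumradius = √(r²−h²) = √(7.5²−6.36²) = 3.975 (area = (16/2)·3.975²·sin(360°/16) = 48.37 mm²); Merging all regions: the regions partially overlap — summed areas 389.37 mm² minus the doubly-counted overlap 16.44 mm² gives 372.94 mm² — area = 372.94 mm²; the cube at (2, -3) is present — its section is the full 8×23.5 rectangle (area 188.00 mm²); After the difference (first − rest): starting from that combined region (372.94 mm²), the 8×23.5 cube at (2, -3) partially overlaps it — only the 164.00 mm² overlap (of its 188.00 mm²) is removed, clipping the outline — area = 208.94 mm². So its area = 208.94 mm². Layer 34 is larger (438.26 vs 208.94 mm²).

layer 34 (z = 9.52 mm)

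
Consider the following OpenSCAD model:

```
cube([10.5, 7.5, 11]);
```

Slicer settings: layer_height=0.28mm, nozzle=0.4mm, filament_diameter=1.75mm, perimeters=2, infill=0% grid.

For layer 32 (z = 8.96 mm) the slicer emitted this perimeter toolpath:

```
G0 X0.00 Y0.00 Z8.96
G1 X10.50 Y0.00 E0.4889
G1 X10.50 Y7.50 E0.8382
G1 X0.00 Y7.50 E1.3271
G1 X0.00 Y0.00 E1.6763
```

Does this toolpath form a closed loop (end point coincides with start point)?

yes

Start point (G0): (0.00, 0.00). End point (last G1): the path returns to the start — closed.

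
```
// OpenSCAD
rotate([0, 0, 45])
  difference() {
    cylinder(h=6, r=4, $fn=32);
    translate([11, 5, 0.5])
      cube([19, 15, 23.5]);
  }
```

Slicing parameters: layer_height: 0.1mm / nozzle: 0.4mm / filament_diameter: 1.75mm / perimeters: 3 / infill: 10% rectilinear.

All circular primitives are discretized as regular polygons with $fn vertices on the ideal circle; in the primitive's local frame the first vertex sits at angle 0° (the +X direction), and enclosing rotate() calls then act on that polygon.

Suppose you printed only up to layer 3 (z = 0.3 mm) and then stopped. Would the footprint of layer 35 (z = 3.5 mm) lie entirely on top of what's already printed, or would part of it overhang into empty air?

Compare the two slices. At z = 0.3: the r=4 cylinder contributes a regular 32-gon of circumradius 4 (area = (32/2)·4.000²·sin(360°/32) = 49.94 mm²); the cube at (11, 5) is absent (z outside [0.5, 24]); After the difference (first − rest): none of the subtracted shapes is present at this height, so the r=4 cylinder is unchanged — area = 49.94 mm²; (whole slice rotated 45° about Z — lengths, areas and connectivity unchanged). At z = 3.5: the r=4 cylinder gives a regular 32-gon of circumradius 4 (constant along its height) (area = (32/2)·4.000²·sin(360°/32) = 49.94 mm²); the cube at (11, 5) (footprint 19×15) is included at this height (area 285.00 mm²); After the difference (first − rest): starting from the r=4 cylinder (49.94 mm²), the 19×15 cube at (11, 5) misses the remaining region (no effect) — area = 49.94 mm²; (rotated 45° about Z; rotation is an isometry so areas/perimeters/island counts are preserved). Checking containment: the cross-section at z = 3.5 is a subset of the cross-section at z = 0.3.

entirely on top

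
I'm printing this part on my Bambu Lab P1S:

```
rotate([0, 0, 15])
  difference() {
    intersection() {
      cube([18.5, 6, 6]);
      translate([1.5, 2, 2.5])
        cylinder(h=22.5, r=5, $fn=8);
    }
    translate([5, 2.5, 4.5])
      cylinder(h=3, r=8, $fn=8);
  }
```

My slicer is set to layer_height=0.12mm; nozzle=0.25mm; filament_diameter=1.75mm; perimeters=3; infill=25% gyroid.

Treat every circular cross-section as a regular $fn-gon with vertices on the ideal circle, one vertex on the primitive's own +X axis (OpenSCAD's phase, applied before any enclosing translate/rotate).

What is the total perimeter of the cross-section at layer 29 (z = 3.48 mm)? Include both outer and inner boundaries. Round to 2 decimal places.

At z = 3.48 mm: the cube is present — its section is the full 18.5×6 rectangle (perimeter 49.00 mm); the r=5 cylinder at (1.5, 2) gives a regular 8-gon of circumradius 5 (constant along its height) (perimeter = 2·8·5.000·sin(180°/8) = 30.61 mm); Keeping only the common overlap: the r=5 cylinder at (1.5, 2) partially overlaps the 18.5×6 cube; clipping to the common part keeps 34.64 mm² — boundary = 22.79 mm; the cylinder at (5, 2.5) is not intersected at this z (z outside [4.5, 7.5]); After the difference (first − rest): none of the subtracted shapes is present at this height, so the result so far is unchanged — boundary = 22.79 mm; (rotated 15° about Z; rotation is an isometry so areas/perimeters/island counts are preserved). Overall, the cross-section is a single solid region. Total boundary length (outer) = 22.79 mm.

22.79 mm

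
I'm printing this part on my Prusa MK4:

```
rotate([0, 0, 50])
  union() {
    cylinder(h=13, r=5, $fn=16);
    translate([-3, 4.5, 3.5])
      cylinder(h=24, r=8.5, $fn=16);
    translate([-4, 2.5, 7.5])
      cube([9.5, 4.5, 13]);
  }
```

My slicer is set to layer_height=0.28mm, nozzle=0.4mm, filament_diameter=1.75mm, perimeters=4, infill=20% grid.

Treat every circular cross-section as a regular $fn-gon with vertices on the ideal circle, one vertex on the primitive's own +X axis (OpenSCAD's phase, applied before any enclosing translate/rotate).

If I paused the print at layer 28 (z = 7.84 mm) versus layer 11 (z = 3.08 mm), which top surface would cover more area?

Layer 28 (z = 7.84): the r=5 cylinder gives a regular 16-gon of circumradius 5 (constant along its height) (area = (16/2)·5.000²·sin(360°/16) = 76.54 mm²); the r=8.5 cylinder at (-3, 4.5) contributes a regular 16-gon of circumradius 8.5 (area = (16/2)·8.500²·sin(360°/16) = 221.19 mm²); the 9.5×4.5 cube at (-4, 2.5) contributes its full rectangle (area 42.75 mm²); Taking the union: the regions partially overlap — summed areas 340.48 mm² minus the doubly-counted overlap 104.17 mm² gives 236.31 mm² — area = 236.31 mm²; (whole slice rotated 50° about Z — lengths, areas and connectivity unchanged). So its area = 236.31 mm². Layer 11 (z = 3.08): the cylinder: section is a regular 16-gon, circumradius r=5 (area = (16/2)·5.000²·sin(360°/16) = 76.54 mm²); the cylinder at (-3, 4.5) is not intersected at this z (z outside [3.5, 27.5]); the cube at (-4, 2.5) is not intersected at this z (z outside [7.5, 20.5]); Combining (union): only the r=5 cylinder is present, so the union is just that shape — area = 76.54 mm²; (whole slice rotated 50° about Z — lengths, areas and connectivity unchanged). So its area = 76.54 mm². Layer 28 is larger (236.31 vs 76.54 mm²).

layer 28 (z = 7.84 mm)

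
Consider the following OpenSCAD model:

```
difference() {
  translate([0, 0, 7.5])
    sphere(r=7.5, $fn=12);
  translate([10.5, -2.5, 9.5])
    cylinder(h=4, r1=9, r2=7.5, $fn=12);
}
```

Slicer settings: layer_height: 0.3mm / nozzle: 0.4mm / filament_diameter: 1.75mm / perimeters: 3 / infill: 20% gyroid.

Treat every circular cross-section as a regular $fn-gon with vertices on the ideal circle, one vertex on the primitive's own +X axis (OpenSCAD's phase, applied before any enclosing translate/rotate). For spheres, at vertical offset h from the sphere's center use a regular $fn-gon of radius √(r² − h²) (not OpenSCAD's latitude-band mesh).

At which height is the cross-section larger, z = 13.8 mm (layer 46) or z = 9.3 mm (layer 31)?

layer 31 (z = 9.3 mm)

Layer 46 (z = 13.8): the r=7.5 sphere contributes a regular 12-gon of circumradius √(7.5²−6.3²) = 4.069 (area = (12/2)·4.069²·sin(360°/12) = 49.68 mm²); the cone at (10.5, -2.5) is not intersected at this z (z outside [9.5, 13.5]); Subtracting the remaining from the first: none of the subtracted shapes is present at this height, so the r=7.5 sphere is unchanged — area = 49.68 mm². So its area = 49.68 mm². Layer 31 (z = 9.3): the r=7.5 sphere slices to a regular 12-gon of circumradius 7.281 (√(r²−h²) with h=1.8 from center) (area = (12/2)·7.281²·sin(360°/12) = 159.03 mm²); the cone at (10.5, -2.5) is not intersected at this z (z outside [9.5, 13.5]); Taking the first minus the rest: none of the subtracted shapes is present at this height, so the r=7.5 sphere is unchanged — area = 159.03 mm². So its area = 159.03 mm². Layer 31 is larger (159.03 vs 49.68 mm²).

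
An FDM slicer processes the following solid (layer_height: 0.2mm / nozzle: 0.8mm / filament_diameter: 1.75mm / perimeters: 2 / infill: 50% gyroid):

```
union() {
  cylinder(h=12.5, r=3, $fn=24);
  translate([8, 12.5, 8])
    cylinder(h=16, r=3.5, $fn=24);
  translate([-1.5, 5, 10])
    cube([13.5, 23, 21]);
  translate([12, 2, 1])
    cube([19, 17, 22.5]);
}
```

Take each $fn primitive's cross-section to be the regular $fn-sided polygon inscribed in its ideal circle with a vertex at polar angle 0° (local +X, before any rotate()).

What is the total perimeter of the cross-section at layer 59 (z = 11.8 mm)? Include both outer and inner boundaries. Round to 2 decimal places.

At z = 11.8 mm: the cylinder: section is a regular 24-gon, circumradius r=3 (perimeter = 2·24·3.000·sin(180°/24) = 18.80 mm); the r=3.5 cylinder at (8, 12.5) contributes a regular 24-gon of circumradius 3.5 (perimeter = 2·24·3.500·sin(180°/24) = 21.93 mm); the 13.5×23 cube at (-1.5, 5) contributes its full rectangle (perimeter 73.00 mm); the 19×17 cube at (12, 2) contributes its full rectangle (perimeter 72.00 mm); Combining (union): the regions partially overlap (shared area 38.05 mm²), so the edge portions inside another operand are dropped and the merged outline is re-measured after clipping — boundary = 135.80 mm. Overall, the cross-section has 2 separate islands. Total boundary length (outer) = 135.80 mm.

135.80 mm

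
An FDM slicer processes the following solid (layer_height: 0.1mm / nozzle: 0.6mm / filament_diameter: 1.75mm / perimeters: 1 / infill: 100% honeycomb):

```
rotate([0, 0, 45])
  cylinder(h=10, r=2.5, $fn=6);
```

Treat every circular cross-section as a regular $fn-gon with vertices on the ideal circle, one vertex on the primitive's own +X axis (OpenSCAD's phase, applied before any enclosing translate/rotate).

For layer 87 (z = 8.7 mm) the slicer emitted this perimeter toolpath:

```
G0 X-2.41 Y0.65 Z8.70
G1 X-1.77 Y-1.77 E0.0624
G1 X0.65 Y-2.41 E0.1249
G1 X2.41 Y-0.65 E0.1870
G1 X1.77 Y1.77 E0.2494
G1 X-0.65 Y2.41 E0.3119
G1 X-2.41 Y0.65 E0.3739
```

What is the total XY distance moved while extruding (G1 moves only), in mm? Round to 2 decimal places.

Sum the Euclidean lengths of each G1 segment: total = 14.99 mm.

14.99 mm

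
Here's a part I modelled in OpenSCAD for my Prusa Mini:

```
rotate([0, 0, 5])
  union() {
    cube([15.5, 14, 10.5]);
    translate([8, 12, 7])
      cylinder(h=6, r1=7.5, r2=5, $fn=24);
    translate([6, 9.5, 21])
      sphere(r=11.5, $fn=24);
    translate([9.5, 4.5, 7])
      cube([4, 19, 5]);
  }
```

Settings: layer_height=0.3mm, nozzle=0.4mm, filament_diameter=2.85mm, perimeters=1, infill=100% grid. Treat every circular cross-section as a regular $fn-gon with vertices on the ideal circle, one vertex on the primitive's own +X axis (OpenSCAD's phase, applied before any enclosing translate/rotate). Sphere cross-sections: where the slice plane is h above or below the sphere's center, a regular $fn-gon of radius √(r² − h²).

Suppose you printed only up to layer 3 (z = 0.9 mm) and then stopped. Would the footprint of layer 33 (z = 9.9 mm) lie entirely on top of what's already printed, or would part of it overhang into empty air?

part overhangs

Compare the two slices. At z = 0.9: the cube (footprint 15.5×14) is included at this height (area 217.00 mm²); the cone at (8, 12) does not reach this height (z outside [7, 13]); the sphere at (6, 9.5) is not intersected at this z (|z−center|=20.100 > r=11.5); the cube at (9.5, 4.5) does not reach this height (z outside [7, 12]); Merging all regions: only the 15.5×14 cube is present, so the union is just that shape — area = 217.00 mm²; (rotated 5° about Z; rotation is an isometry so areas/perimeters/island counts are preserved). At z = 9.9: the 15.5×14 cube contributes its full rectangle (area 217.00 mm²); the cone at (8, 12) (r1=7.5→r2=5) has section circumradius 6.292 here — a regular 24-gon (area = (24/2)·6.292²·sin(360°/24) = 122.94 mm²); the r=11.5 sphere at (6, 9.5) contributes a regular 24-gon of circumradius √(11.5²−11.1²) = 3.007 (area = (24/2)·3.007²·sin(360°/24) = 28.08 mm²); the cube at (9.5, 4.5) (footprint 4×19) is included at this height (area 76.00 mm²); Combining (union): the regions partially overlap — summed areas 444.02 mm² minus the doubly-counted overlap 164.08 mm² gives 279.94 mm² — area = 279.94 mm²; (rotated 5° about Z; rotation is an isometry so areas/perimeters/island counts are preserved). Checking containment: at z = 9.9 the cross-section extends beyond the z = 0.9 cross-section by about 62.94 mm².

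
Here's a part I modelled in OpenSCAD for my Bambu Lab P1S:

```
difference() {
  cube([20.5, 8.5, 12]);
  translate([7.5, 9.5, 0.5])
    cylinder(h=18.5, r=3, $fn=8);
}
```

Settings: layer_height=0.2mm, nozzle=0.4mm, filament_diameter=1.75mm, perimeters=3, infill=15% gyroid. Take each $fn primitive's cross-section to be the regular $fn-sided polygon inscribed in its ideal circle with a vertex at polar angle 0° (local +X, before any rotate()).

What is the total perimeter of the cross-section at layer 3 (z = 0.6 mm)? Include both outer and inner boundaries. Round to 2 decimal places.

59.85 mm

At z = 0.6 mm: the cube (footprint 20.5×8.5) is included at this height (perimeter 58.00 mm); the r=3 cylinder at (7.5, 9.5) contributes a regular 8-gon of circumradius 3 (perimeter = 2·8·3.000·sin(180°/8) = 18.37 mm); After the difference (first − rest): starting from the 20.5×8.5 cube, the r=3 cylinder at (7.5, 9.5) partially overlaps it — only the 7.14 mm² overlap (of its 25.46 mm²) is removed, clipping the outline — boundary = 59.85 mm. Overall, the cross-section is a single solid region. Total boundary length (outer) = 59.85 mm.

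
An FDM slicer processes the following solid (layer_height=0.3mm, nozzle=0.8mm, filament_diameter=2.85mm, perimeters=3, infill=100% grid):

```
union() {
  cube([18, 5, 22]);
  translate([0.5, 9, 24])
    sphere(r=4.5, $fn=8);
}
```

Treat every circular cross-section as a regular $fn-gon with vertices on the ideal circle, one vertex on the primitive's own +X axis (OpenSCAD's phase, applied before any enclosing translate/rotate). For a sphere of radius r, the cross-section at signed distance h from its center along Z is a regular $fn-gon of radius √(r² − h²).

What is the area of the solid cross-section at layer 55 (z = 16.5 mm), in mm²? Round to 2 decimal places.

90.00 mm²

At z = 16.5 mm: the 18×5 cube contributes its full rectangle (area 90.00 mm²); the sphere at (0.5, 9) is absent (|z−center|=7.500 > r=4.5); Combining (union): only the 18×5 cube is present, so the union is just that shape — area = 90.00 mm². Overall, the cross-section is a single solid region. Net area = 90.00 mm².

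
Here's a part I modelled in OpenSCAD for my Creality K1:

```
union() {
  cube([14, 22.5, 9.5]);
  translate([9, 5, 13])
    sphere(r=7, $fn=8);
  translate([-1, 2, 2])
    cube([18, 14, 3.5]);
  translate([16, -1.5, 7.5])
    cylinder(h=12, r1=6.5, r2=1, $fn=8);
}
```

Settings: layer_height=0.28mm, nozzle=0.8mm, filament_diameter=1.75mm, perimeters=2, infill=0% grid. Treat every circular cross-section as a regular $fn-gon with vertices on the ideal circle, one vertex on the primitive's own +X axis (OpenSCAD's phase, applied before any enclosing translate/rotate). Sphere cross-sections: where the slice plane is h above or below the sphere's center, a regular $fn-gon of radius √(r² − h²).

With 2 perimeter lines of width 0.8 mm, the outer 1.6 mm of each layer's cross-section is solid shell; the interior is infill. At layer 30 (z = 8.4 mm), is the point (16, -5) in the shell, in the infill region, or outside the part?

infill

At z = 8.4 mm: the cube (footprint 14×22.5) is included at this height; the r=7 sphere at (9, 5) slices to a regular 8-gon of circumradius 5.276 (√(r²−h²) with h=4.6 from center); the cube at (-1, 2) is not intersected at this z (z outside [2, 5.5]); the cone at (16, -1.5) contributes a regular 8-gon of circumradius 6.087 (interpolated between r1=6.5 and r2=1 at t=0.075); Taking the union: the regions partially overlap (shared area 87.57 mm²), so overlapping operands fuse into one piece — 1 connected region. Overall, the cross-section is a single solid region. The nearest boundary edge runs (20.30, -5.80)→(16.00, -7.59); distance from the point to it = 2.39 mm. The point is inside the cross-section and 2.39 mm from the nearest boundary — more than the 1.6 mm shell width (2 × 0.8), so it's in the infill interior.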